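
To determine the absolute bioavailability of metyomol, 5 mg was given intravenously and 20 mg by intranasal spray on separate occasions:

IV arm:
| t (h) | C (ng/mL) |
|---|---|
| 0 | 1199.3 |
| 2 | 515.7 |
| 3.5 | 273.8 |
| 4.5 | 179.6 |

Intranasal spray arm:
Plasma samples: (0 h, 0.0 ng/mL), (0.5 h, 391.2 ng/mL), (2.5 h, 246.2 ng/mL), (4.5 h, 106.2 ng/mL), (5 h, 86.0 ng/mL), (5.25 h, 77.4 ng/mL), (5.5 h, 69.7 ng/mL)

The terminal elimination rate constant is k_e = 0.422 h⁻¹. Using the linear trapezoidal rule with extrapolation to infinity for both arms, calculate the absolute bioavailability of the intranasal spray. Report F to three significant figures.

F = 0.113

Trapezoidal AUC_0→4.5 (IV):
  [0→2]: (1199.3+515.7)/2 × 2 = 1715.0
  [2→3.5]: (515.7+273.8)/2 × 1.5 = 592.125
  [3.5→4.5]: (273.8+179.6)/2 × 1 = 226.7
  Sum = 2533.825 ng/mL·h
IV tail: 179.6/0.422 = 425.592; AUC_iv,0→∞ = 2533.825 + 425.592 = 2959.417 ng/mL·h
Trapezoidal AUC_0→5.5 (intranasal spray):
  [0→0.5]: (0.0+391.2)/2 × 0.5 = 97.8
  [0.5→2.5]: (391.2+246.2)/2 × 2 = 637.4
  [2.5→4.5]: (246.2+106.2)/2 × 2 = 352.4
  [4.5→5]: (106.2+86.0)/2 × 0.5 = 48.05
  [5→5.25]: (86.0+77.4)/2 × 0.25 = 20.425
  [5.25→5.5]: (77.4+69.7)/2 × 0.25 = 18.3875
  Sum = 1174.4625 ng/mL·h
intranasal spray tail: 69.7/0.422 = 165.166; AUC_ev,0→∞ = 1174.4625 + 165.166 = 1339.6285 ng/mL·h
F = (AUC_ev/D_ev)/(AUC_iv/D_iv) = (1339.6285/20)/(2959.417/5) = 66.981425/591.8834 = 0.1132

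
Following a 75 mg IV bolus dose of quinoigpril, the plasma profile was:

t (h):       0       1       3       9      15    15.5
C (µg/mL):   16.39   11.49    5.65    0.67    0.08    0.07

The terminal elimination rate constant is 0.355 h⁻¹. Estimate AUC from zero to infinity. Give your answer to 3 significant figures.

AUC = 52.5 µg/mL·h

Trapezoidal AUC_0→15.5:
  [0→1]: (16.39+11.49)/2 × 1 = 13.94
  [1→3]: (11.49+5.65)/2 × 2 = 17.14
  [3→9]: (5.65+0.67)/2 × 6 = 18.96
  [9→15]: (0.67+0.08)/2 × 6 = 2.25
  [15→15.5]: (0.08+0.07)/2 × 0.5 = 0.0375
  Sum = 52.3275 µg/mL·h
Extrapolated tail: C_last / k_e = 0.07 / 0.355 = 0.197
AUC_0→∞ = 52.3275 + 0.197 = 52.5245 µg/mL·h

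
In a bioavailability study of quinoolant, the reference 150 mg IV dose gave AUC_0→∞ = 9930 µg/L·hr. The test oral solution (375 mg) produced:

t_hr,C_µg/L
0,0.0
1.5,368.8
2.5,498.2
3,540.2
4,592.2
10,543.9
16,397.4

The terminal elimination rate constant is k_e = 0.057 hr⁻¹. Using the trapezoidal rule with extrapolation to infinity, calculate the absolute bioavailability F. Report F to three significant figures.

F = 0.594

Trapezoidal AUC_0→16 (oral solution):
  [0→1.5]: (0.0+368.8)/2 × 1.5 = 276.6
  [1.5→2.5]: (368.8+498.2)/2 × 1 = 433.5
  [2.5→3]: (498.2+540.2)/2 × 0.5 = 259.6
  [3→4]: (540.2+592.2)/2 × 1 = 566.2
  [4→10]: (592.2+543.9)/2 × 6 = 3408.3
  [10→16]: (543.9+397.4)/2 × 6 = 2823.9
  Sum = 7768.1 µg/L·hr
Tail: C_last/k_e = 397.4/0.057 = 6971.930
AUC_0→∞ (oral solution) = 7768.1 + 6971.930 = 14740.03 µg/L·hr
F = (AUC_ev/D_ev)/(AUC_iv/D_iv) = (14740.03/375)/(9930/150) = 39.3067/66.2 = 0.5938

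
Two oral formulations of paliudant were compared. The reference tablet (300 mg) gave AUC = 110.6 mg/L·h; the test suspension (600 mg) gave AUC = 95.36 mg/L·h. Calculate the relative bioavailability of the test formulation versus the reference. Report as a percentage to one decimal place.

F_rel = 43.1%

F_rel = (AUC_test/D_test) / (AUC_ref/D_ref)
      = (95.36/600) / (110.6/300)
      = 0.158933 / 0.368667 = 0.4311 = 43.11%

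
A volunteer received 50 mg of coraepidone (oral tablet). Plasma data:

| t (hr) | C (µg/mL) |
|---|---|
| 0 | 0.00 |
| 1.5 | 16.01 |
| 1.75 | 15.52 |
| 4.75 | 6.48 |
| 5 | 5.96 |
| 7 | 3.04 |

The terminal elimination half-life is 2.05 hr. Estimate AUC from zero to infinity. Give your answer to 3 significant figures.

AUC = 68.5 µg/mL·hr

Trapezoidal AUC_0→7:
  [0→1.5]: (0.00+16.01)/2 × 1.5 = 12.0075
  [1.5→1.75]: (16.01+15.52)/2 × 0.25 = 3.94125
  [1.75→4.75]: (15.52+6.48)/2 × 3 = 33.0
  [4.75→5]: (6.48+5.96)/2 × 0.25 = 1.555
  [5→7]: (5.96+3.04)/2 × 2 = 9.0
  Sum = 59.50375 µg/mL·hr
k_e = ln2 / t½ = 0.693147 / 2.05 = 0.3381 hr^-1
Extrapolated tail: C_last / k_e = 3.04 / 0.3381 = 8.991
AUC_0→∞ = 59.50375 + 8.991 = 68.49475 µg/mL·hr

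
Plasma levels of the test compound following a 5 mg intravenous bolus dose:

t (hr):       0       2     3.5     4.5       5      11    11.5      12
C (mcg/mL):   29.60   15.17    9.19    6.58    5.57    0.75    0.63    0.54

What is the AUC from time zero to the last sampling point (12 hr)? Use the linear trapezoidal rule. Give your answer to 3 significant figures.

AUC = 93.6 mcg/mL·hr

Trapezoidal AUC_0→12:
  [0→2]: (29.60+15.17)/2 × 2 = 44.77
  [2→3.5]: (15.17+9.19)/2 × 1.5 = 18.27
  [3.5→4.5]: (9.19+6.58)/2 × 1 = 7.885
  [4.5→5]: (6.58+5.57)/2 × 0.5 = 3.0375
  [5→11]: (5.57+0.75)/2 × 6 = 18.96
  [11→11.5]: (0.75+0.63)/2 × 0.5 = 0.345
  [11.5→12]: (0.63+0.54)/2 × 0.5 = 0.2925
  Sum = 93.56 mcg/mL·hr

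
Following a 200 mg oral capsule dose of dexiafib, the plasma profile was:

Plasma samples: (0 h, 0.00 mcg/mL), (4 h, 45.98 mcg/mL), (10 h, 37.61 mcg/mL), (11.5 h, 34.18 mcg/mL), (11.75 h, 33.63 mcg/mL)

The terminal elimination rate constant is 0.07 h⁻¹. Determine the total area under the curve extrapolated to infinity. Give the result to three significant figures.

Trapezoidal AUC_0→11.75:
  [0→4]: (0.00+45.98)/2 × 4 = 91.96
  [4→10]: (45.98+37.61)/2 × 6 = 250.77
  [10→11.5]: (37.61+34.18)/2 × 1.5 = 53.8425
  [11.5→11.75]: (34.18+33.63)/2 × 0.25 = 8.47625
  Sum = 405.04875 mcg/mL·h
Extrapolated tail: C_last / k_e = 33.63 / 0.07 = 480.429
AUC_0→∞ = 405.04875 + 480.429 = 885.47775 mcg/mL·h

AUC = 885 mcg/mL·h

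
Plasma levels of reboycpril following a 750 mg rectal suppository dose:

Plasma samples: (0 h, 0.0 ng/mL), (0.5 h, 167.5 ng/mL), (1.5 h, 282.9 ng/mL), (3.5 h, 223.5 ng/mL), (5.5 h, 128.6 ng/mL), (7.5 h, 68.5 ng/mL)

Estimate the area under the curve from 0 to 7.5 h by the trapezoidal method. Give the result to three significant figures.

Trapezoidal AUC_0→7.5:
  [0→0.5]: (0.0+167.5)/2 × 0.5 = 41.875
  [0.5→1.5]: (167.5+282.9)/2 × 1 = 225.2
  [1.5→3.5]: (282.9+223.5)/2 × 2 = 506.4
  [3.5→5.5]: (223.5+128.6)/2 × 2 = 352.1
  [5.5→7.5]: (128.6+68.5)/2 × 2 = 197.1
  Sum = 1322.675 ng/mL·h

AUC = 1320 ng/mL·h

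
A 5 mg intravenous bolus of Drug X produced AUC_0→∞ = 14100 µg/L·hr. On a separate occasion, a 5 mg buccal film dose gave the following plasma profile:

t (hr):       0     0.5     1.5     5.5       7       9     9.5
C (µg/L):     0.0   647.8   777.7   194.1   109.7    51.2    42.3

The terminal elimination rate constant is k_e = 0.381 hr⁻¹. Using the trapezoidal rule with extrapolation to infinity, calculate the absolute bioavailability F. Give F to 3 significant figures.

F = 0.237

Trapezoidal AUC_0→9.5 (buccal film):
  [0→0.5]: (0.0+647.8)/2 × 0.5 = 161.95
  [0.5→1.5]: (647.8+777.7)/2 × 1 = 712.75
  [1.5→5.5]: (777.7+194.1)/2 × 4 = 1943.6
  [5.5→7]: (194.1+109.7)/2 × 1.5 = 227.85
  [7→9]: (109.7+51.2)/2 × 2 = 160.9
  [9→9.5]: (51.2+42.3)/2 × 0.5 = 23.375
  Sum = 3230.425 µg/L·hr
Tail: C_last/k_e = 42.3/0.381 = 111.024
AUC_0→∞ (buccal film) = 3230.425 + 111.024 = 3341.449 µg/L·hr
F = (AUC_ev/D_ev)/(AUC_iv/D_iv) = (3341.449/5)/(14100/5) = 668.2898/2820 = 0.2370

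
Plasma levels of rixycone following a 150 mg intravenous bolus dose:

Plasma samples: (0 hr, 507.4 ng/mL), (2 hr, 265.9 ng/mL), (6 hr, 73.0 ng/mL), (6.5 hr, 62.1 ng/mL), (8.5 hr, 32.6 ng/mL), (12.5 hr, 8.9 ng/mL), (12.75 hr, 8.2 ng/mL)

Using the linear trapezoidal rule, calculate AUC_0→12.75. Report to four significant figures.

AUC = 1665 ng/mL·hr

Trapezoidal AUC_0→12.75:
  [0→2]: (507.4+265.9)/2 × 2 = 773.3
  [2→6]: (265.9+73.0)/2 × 4 = 677.8
  [6→6.5]: (73.0+62.1)/2 × 0.5 = 33.775
  [6.5→8.5]: (62.1+32.6)/2 × 2 = 94.7
  [8.5→12.5]: (32.6+8.9)/2 × 4 = 83.0
  [12.5→12.75]: (8.9+8.2)/2 × 0.25 = 2.1375
  Sum = 1664.7125 ng/mL·hr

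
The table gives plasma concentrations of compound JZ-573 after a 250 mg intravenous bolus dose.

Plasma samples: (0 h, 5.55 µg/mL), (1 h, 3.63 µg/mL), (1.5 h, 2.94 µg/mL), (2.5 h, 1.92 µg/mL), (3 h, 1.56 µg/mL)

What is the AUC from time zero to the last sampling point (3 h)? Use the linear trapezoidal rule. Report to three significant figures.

Trapezoidal AUC_0→3:
  [0→1]: (5.55+3.63)/2 × 1 = 4.59
  [1→1.5]: (3.63+2.94)/2 × 0.5 = 1.6425
  [1.5→2.5]: (2.94+1.92)/2 × 1 = 2.43
  [2.5→3]: (1.92+1.56)/2 × 0.5 = 0.87
  Sum = 9.5325 µg/mL·h

AUC = 9.53 µg/mL·h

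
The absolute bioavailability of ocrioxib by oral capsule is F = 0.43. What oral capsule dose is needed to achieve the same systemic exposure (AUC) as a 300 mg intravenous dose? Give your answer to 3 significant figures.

For equal systemic exposure: F × D_ev = D_iv
D_ev = D_iv / F = 300 / 0.43 = 697.674 mg

D_oral = 698 mg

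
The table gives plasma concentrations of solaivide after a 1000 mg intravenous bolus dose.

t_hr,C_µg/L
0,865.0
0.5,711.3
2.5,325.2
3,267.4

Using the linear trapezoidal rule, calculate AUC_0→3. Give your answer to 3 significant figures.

Trapezoidal AUC_0→3:
  [0→0.5]: (865.0+711.3)/2 × 0.5 = 394.075
  [0.5→2.5]: (711.3+325.2)/2 × 2 = 1036.5
  [2.5→3]: (325.2+267.4)/2 × 0.5 = 148.15
  Sum = 1578.725 µg/L·hr

AUC = 1580 µg/L·hr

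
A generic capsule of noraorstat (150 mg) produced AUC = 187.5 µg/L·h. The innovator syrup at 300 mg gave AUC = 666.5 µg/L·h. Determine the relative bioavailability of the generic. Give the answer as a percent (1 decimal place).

F_rel = (AUC_test/D_test) / (AUC_ref/D_ref)
      = (187.5/150) / (666.5/300)
      = 1.25 / 2.22167 = 0.5626 = 56.26%

F_rel = 56.3%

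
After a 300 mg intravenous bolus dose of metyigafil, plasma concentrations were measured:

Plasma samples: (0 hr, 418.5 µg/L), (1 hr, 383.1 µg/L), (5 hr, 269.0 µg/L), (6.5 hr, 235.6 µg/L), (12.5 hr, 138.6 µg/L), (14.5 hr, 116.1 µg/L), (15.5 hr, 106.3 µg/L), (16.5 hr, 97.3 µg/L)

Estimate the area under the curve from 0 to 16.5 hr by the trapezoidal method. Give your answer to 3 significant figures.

AUC = 3670 µg/L·hr

Trapezoidal AUC_0→16.5:
  [0→1]: (418.5+383.1)/2 × 1 = 400.8
  [1→5]: (383.1+269.0)/2 × 4 = 1304.2
  [5→6.5]: (269.0+235.6)/2 × 1.5 = 378.45
  [6.5→12.5]: (235.6+138.6)/2 × 6 = 1122.6
  [12.5→14.5]: (138.6+116.1)/2 × 2 = 254.7
  [14.5→15.5]: (116.1+106.3)/2 × 1 = 111.2
  [15.5→16.5]: (106.3+97.3)/2 × 1 = 101.8
  Sum = 3673.75 µg/L·hr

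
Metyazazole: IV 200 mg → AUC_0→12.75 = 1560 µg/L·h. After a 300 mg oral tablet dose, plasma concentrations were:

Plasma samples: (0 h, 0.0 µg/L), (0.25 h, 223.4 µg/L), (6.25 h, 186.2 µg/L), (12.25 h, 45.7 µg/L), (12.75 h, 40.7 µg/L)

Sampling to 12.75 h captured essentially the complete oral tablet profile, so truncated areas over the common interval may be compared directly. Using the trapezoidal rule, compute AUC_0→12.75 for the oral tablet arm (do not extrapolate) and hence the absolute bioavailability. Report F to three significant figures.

Trapezoidal AUC_0→12.75 (oral tablet):
  [0→0.25]: (0.0+223.4)/2 × 0.25 = 27.925
  [0.25→6.25]: (223.4+186.2)/2 × 6 = 1228.8
  [6.25→12.25]: (186.2+45.7)/2 × 6 = 695.7
  [12.25→12.75]: (45.7+40.7)/2 × 0.5 = 21.6
  Sum = 1974.025 µg/L·h
F = (AUC_ev/D_ev)/(AUC_iv/D_iv) = (1974.025/300)/(1560/200) = 6.58008/7.8 = 0.8436

F = 0.844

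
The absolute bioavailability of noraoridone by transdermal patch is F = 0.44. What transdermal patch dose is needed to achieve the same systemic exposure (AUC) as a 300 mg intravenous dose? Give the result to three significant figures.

D_transdermal = 682 mg

For equal systemic exposure: F × D_ev = D_iv
D_ev = D_iv / F = 300 / 0.44 = 681.818 mg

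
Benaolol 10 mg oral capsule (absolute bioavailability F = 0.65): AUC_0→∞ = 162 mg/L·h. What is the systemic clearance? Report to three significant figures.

CL = F × Dose / AUC_0→∞
   = 0.65 × 10 / 162 = 0.0401235 L/h

CL = 0.0401 L/h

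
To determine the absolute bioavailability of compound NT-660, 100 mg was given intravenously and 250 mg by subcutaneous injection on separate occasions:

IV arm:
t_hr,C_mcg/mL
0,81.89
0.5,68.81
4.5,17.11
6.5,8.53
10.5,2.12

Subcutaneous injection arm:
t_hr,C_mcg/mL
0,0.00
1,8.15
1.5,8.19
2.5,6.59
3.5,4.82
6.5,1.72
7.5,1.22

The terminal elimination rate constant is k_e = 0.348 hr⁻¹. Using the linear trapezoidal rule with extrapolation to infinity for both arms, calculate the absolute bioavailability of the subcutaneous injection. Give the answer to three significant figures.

F = 0.0549

Trapezoidal AUC_0→10.5 (IV):
  [0→0.5]: (81.89+68.81)/2 × 0.5 = 37.675
  [0.5→4.5]: (68.81+17.11)/2 × 4 = 171.84
  [4.5→6.5]: (17.11+8.53)/2 × 2 = 25.64
  [6.5→10.5]: (8.53+2.12)/2 × 4 = 21.3
  Sum = 256.455 mcg/mL·hr
IV tail: 2.12/0.348 = 6.092; AUC_iv,0→∞ = 256.455 + 6.092 = 262.547 mcg/mL·hr
Trapezoidal AUC_0→7.5 (subcutaneous injection):
  [0→1]: (0.00+8.15)/2 × 1 = 4.075
  [1→1.5]: (8.15+8.19)/2 × 0.5 = 4.085
  [1.5→2.5]: (8.19+6.59)/2 × 1 = 7.39
  [2.5→3.5]: (6.59+4.82)/2 × 1 = 5.705
  [3.5→6.5]: (4.82+1.72)/2 × 3 = 9.81
  [6.5→7.5]: (1.72+1.22)/2 × 1 = 1.47
  Sum = 32.535 mcg/mL·hr
subcutaneous injection tail: 1.22/0.348 = 3.506; AUC_ev,0→∞ = 32.535 + 3.506 = 36.041 mcg/mL·hr
F = (AUC_ev/D_ev)/(AUC_iv/D_iv) = (36.041/250)/(262.547/100) = 0.144164/2.62547 = 0.0549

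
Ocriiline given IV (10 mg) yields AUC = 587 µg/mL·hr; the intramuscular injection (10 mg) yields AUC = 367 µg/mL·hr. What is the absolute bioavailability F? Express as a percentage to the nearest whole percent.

F = (AUC_ev / D_ev) / (AUC_iv / D_iv)
  = (367/10) / (587/10)
  = 36.7 / 58.7 = 0.6252
  = 62.52%

F = 63%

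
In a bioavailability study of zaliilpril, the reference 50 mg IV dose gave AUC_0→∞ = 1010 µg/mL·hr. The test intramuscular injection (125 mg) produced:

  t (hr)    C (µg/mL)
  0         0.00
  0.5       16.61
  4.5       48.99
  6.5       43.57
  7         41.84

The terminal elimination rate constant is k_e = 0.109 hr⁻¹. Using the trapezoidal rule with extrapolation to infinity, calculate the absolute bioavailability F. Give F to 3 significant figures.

F = 0.251

Trapezoidal AUC_0→7 (intramuscular injection):
  [0→0.5]: (0.00+16.61)/2 × 0.5 = 4.1525
  [0.5→4.5]: (16.61+48.99)/2 × 4 = 131.2
  [4.5→6.5]: (48.99+43.57)/2 × 2 = 92.56
  [6.5→7]: (43.57+41.84)/2 × 0.5 = 21.3525
  Sum = 249.265 µg/mL·hr
Tail: C_last/k_e = 41.84/0.109 = 383.853
AUC_0→∞ (intramuscular injection) = 249.265 + 383.853 = 633.118 µg/mL·hr
F = (AUC_ev/D_ev)/(AUC_iv/D_iv) = (633.118/125)/(1010/50) = 5.064944/20.2 = 0.2507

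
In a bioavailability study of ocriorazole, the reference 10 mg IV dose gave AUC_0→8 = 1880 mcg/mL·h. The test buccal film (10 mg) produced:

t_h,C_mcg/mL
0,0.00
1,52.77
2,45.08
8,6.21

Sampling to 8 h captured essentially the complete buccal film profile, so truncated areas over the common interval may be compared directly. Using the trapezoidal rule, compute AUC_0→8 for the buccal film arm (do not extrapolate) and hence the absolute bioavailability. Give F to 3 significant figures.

F = 0.122

Trapezoidal AUC_0→8 (buccal film):
  [0→1]: (0.00+52.77)/2 × 1 = 26.385
  [1→2]: (52.77+45.08)/2 × 1 = 48.925
  [2→8]: (45.08+6.21)/2 × 6 = 153.87
  Sum = 229.18 mcg/mL·h
F = (AUC_ev/D_ev)/(AUC_iv/D_iv) = (229.18/10)/(1880/10) = 22.918/188 = 0.1219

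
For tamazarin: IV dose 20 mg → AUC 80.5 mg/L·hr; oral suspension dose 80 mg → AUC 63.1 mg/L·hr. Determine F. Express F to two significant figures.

F = 0.20

F = (AUC_ev / D_ev) / (AUC_iv / D_iv)
  = (63.1/80) / (80.5/20)
  = 0.78875 / 4.025 = 0.1960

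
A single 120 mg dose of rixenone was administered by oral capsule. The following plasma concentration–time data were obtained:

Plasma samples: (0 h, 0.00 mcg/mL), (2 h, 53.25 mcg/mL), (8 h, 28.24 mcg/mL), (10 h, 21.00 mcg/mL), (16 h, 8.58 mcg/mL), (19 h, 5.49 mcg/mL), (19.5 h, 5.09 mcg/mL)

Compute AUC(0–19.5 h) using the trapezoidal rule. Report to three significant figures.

Trapezoidal AUC_0→19.5:
  [0→2]: (0.00+53.25)/2 × 2 = 53.25
  [2→8]: (53.25+28.24)/2 × 6 = 244.47
  [8→10]: (28.24+21.00)/2 × 2 = 49.24
  [10→16]: (21.00+8.58)/2 × 6 = 88.74
  [16→19]: (8.58+5.49)/2 × 3 = 21.105
  [19→19.5]: (5.49+5.09)/2 × 0.5 = 2.645
  Sum = 459.45 mcg/mL·h

AUC = 459 mcg/mL·h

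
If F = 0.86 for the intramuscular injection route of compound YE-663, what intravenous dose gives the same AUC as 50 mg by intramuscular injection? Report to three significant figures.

D_iv = 43.0 mg

Systemic exposure from an extravascular dose = F × D_ev, so the equivalent IV dose is F × D_ev.
D_iv = F × D_ev = 0.86 × 50 = 43 mg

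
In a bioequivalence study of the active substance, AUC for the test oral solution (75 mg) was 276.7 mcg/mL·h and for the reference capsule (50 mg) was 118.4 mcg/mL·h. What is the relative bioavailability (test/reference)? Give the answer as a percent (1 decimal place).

F_rel = (AUC_test/D_test) / (AUC_ref/D_ref)
      = (276.7/75) / (118.4/50)
      = 3.68933 / 2.368 = 1.5580 = 155.80%

F_rel = 155.8%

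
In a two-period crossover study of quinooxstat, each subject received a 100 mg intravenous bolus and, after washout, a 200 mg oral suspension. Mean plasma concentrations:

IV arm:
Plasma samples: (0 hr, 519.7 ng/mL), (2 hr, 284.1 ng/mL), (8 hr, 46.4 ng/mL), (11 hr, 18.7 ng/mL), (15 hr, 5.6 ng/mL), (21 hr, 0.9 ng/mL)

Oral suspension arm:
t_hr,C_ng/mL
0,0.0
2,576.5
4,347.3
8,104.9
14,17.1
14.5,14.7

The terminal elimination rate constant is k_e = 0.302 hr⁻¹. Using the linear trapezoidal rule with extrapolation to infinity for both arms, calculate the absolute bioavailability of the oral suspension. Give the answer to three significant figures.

F = 0.720

Trapezoidal AUC_0→21 (IV):
  [0→2]: (519.7+284.1)/2 × 2 = 803.8
  [2→8]: (284.1+46.4)/2 × 6 = 991.5
  [8→11]: (46.4+18.7)/2 × 3 = 97.65
  [11→15]: (18.7+5.6)/2 × 4 = 48.6
  [15→21]: (5.6+0.9)/2 × 6 = 19.5
  Sum = 1961.05 ng/mL·hr
IV tail: 0.9/0.302 = 2.980; AUC_iv,0→∞ = 1961.05 + 2.980 = 1964.03 ng/mL·hr
Trapezoidal AUC_0→14.5 (oral suspension):
  [0→2]: (0.0+576.5)/2 × 2 = 576.5
  [2→4]: (576.5+347.3)/2 × 2 = 923.8
  [4→8]: (347.3+104.9)/2 × 4 = 904.4
  [8→14]: (104.9+17.1)/2 × 6 = 366.0
  [14→14.5]: (17.1+14.7)/2 × 0.5 = 7.95
  Sum = 2778.65 ng/mL·hr
oral suspension tail: 14.7/0.302 = 48.675; AUC_ev,0→∞ = 2778.65 + 48.675 = 2827.325 ng/mL·hr
F = (AUC_ev/D_ev)/(AUC_iv/D_iv) = (2827.325/200)/(1964.03/100) = 14.136625/19.6403 = 0.7198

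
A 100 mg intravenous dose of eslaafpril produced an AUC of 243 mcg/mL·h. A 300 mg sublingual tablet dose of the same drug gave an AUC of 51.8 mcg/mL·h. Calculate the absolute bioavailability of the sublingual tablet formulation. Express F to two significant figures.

F = 0.071

F = (AUC_ev / D_ev) / (AUC_iv / D_iv)
  = (51.8/300) / (243/100)
  = 0.172667 / 2.43 = 0.0711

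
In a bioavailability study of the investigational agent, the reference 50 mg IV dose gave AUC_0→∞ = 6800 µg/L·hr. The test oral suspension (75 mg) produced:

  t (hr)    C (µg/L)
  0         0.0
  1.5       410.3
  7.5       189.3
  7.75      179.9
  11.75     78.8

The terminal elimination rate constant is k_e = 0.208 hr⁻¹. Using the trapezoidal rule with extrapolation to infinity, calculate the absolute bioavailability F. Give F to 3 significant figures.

F = 0.299

Trapezoidal AUC_0→11.75 (oral suspension):
  [0→1.5]: (0.0+410.3)/2 × 1.5 = 307.725
  [1.5→7.5]: (410.3+189.3)/2 × 6 = 1798.8
  [7.5→7.75]: (189.3+179.9)/2 × 0.25 = 46.15
  [7.75→11.75]: (179.9+78.8)/2 × 4 = 517.4
  Sum = 2670.075 µg/L·hr
Tail: C_last/k_e = 78.8/0.208 = 378.846
AUC_0→∞ (oral suspension) = 2670.075 + 378.846 = 3048.921 µg/L·hr
F = (AUC_ev/D_ev)/(AUC_iv/D_iv) = (3048.921/75)/(6800/50) = 40.65228/136 = 0.2989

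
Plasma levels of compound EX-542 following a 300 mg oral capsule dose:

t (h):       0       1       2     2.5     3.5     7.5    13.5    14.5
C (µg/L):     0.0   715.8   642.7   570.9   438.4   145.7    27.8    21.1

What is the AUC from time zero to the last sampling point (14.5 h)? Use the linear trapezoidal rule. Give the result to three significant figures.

Trapezoidal AUC_0→14.5:
  [0→1]: (0.0+715.8)/2 × 1 = 357.9
  [1→2]: (715.8+642.7)/2 × 1 = 679.25
  [2→2.5]: (642.7+570.9)/2 × 0.5 = 303.4
  [2.5→3.5]: (570.9+438.4)/2 × 1 = 504.65
  [3.5→7.5]: (438.4+145.7)/2 × 4 = 1168.2
  [7.5→13.5]: (145.7+27.8)/2 × 6 = 520.5
  [13.5→14.5]: (27.8+21.1)/2 × 1 = 24.45
  Sum = 3558.35 µg/L·h

AUC = 3560 µg/L·h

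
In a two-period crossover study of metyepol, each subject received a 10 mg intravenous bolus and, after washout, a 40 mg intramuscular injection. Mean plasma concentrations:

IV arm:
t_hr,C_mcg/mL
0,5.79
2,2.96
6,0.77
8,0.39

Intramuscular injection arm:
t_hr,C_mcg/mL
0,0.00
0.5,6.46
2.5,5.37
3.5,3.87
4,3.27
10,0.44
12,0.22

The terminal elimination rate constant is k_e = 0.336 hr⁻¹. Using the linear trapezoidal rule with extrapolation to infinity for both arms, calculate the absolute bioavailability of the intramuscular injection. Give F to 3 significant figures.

F = 0.436

Trapezoidal AUC_0→8 (IV):
  [0→2]: (5.79+2.96)/2 × 2 = 8.75
  [2→6]: (2.96+0.77)/2 × 4 = 7.46
  [6→8]: (0.77+0.39)/2 × 2 = 1.16
  Sum = 17.37 mcg/mL·hr
IV tail: 0.39/0.336 = 1.161; AUC_iv,0→∞ = 17.37 + 1.161 = 18.531 mcg/mL·hr
Trapezoidal AUC_0→12 (intramuscular injection):
  [0→0.5]: (0.00+6.46)/2 × 0.5 = 1.615
  [0.5→2.5]: (6.46+5.37)/2 × 2 = 11.83
  [2.5→3.5]: (5.37+3.87)/2 × 1 = 4.62
  [3.5→4]: (3.87+3.27)/2 × 0.5 = 1.785
  [4→10]: (3.27+0.44)/2 × 6 = 11.13
  [10→12]: (0.44+0.22)/2 × 2 = 0.66
  Sum = 31.64 mcg/mL·hr
intramuscular injection tail: 0.22/0.336 = 0.655; AUC_ev,0→∞ = 31.64 + 0.655 = 32.295 mcg/mL·hr
F = (AUC_ev/D_ev)/(AUC_iv/D_iv) = (32.295/40)/(18.531/10) = 0.807375/1.8531 = 0.4357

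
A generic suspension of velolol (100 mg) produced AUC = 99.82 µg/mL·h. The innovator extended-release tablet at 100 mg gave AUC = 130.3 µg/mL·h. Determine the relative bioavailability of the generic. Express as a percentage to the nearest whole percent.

F_rel = 77%

F_rel = (AUC_test/D_test) / (AUC_ref/D_ref)
      = (99.82/100) / (130.3/100)
      = 0.9982 / 1.303 = 0.7661 = 76.61%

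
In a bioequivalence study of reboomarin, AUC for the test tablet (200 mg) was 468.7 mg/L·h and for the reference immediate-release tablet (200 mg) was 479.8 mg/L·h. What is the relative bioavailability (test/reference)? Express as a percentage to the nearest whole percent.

F_rel = (AUC_test/D_test) / (AUC_ref/D_ref)
      = (468.7/200) / (479.8/200)
      = 2.3435 / 2.399 = 0.9769 = 97.69%

F_rel = 98%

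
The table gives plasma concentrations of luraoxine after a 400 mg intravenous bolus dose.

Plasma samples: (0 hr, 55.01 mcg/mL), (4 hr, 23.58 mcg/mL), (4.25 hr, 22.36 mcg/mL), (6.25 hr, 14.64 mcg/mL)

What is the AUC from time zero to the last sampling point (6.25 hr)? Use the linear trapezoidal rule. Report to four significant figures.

Trapezoidal AUC_0→6.25:
  [0→4]: (55.01+23.58)/2 × 4 = 157.18
  [4→4.25]: (23.58+22.36)/2 × 0.25 = 5.7425
  [4.25→6.25]: (22.36+14.64)/2 × 2 = 37.0
  Sum = 199.9225 mcg/mL·hr

AUC = 199.9 mcg/mL·hr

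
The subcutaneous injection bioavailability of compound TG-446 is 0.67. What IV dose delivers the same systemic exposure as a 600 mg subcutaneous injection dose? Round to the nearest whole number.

Systemic exposure from an extravascular dose = F × D_ev, so the equivalent IV dose is F × D_ev.
D_iv = F × D_ev = 0.67 × 600 = 402 mg

D_iv = 402 mg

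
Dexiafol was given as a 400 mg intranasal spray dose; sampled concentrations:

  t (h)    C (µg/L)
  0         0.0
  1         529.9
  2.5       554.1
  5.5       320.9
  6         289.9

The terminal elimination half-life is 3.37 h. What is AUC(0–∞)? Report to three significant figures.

AUC = 3950 µg/L·h

Trapezoidal AUC_0→6:
  [0→1]: (0.0+529.9)/2 × 1 = 264.95
  [1→2.5]: (529.9+554.1)/2 × 1.5 = 813.0
  [2.5→5.5]: (554.1+320.9)/2 × 3 = 1312.5
  [5.5→6]: (320.9+289.9)/2 × 0.5 = 152.7
  Sum = 2543.15 µg/L·h
k_e = ln2 / t½ = 0.693147 / 3.37 = 0.2057 h^-1
Extrapolated tail: C_last / k_e = 289.9 / 0.2057 = 1409.334
AUC_0→∞ = 2543.15 + 1409.334 = 3952.484 µg/L·h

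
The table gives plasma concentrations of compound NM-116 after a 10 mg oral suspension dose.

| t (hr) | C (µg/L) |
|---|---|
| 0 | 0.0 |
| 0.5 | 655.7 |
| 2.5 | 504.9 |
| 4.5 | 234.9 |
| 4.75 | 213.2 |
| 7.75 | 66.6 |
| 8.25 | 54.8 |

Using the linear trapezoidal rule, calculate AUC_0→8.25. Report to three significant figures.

AUC = 2570 µg/L·hr

Trapezoidal AUC_0→8.25:
  [0→0.5]: (0.0+655.7)/2 × 0.5 = 163.925
  [0.5→2.5]: (655.7+504.9)/2 × 2 = 1160.6
  [2.5→4.5]: (504.9+234.9)/2 × 2 = 739.8
  [4.5→4.75]: (234.9+213.2)/2 × 0.25 = 56.0125
  [4.75→7.75]: (213.2+66.6)/2 × 3 = 419.7
  [7.75→8.25]: (66.6+54.8)/2 × 0.5 = 30.35
  Sum = 2570.3875 µg/L·hr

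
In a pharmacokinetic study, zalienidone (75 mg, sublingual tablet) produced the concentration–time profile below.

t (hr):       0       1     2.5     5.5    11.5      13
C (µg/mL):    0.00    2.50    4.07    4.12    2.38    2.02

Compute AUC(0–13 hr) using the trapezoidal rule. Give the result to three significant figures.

AUC = 41.3 µg/mL·hr

Trapezoidal AUC_0→13:
  [0→1]: (0.00+2.50)/2 × 1 = 1.25
  [1→2.5]: (2.50+4.07)/2 × 1.5 = 4.9275
  [2.5→5.5]: (4.07+4.12)/2 × 3 = 12.285
  [5.5→11.5]: (4.12+2.38)/2 × 6 = 19.5
  [11.5→13]: (2.38+2.02)/2 × 1.5 = 3.3
  Sum = 41.2625 µg/mL·hr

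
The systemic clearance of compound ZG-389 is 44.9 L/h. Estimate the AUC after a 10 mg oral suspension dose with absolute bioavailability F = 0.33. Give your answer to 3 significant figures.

AUC_0→∞ = F × Dose / CL
        = 0.33 × 10 / 44.9 = 0.0734967 mg/L·h

AUC = 0.0735 mg/L·h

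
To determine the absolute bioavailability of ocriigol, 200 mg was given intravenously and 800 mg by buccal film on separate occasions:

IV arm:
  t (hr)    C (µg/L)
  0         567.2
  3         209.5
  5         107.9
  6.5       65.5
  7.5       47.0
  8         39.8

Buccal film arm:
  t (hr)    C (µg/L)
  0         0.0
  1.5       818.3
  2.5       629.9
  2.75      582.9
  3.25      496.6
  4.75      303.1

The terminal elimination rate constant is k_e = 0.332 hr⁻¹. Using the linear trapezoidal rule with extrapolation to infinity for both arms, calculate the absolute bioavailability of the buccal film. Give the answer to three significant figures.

F = 0.452

Trapezoidal AUC_0→8 (IV):
  [0→3]: (567.2+209.5)/2 × 3 = 1165.05
  [3→5]: (209.5+107.9)/2 × 2 = 317.4
  [5→6.5]: (107.9+65.5)/2 × 1.5 = 130.05
  [6.5→7.5]: (65.5+47.0)/2 × 1 = 56.25
  [7.5→8]: (47.0+39.8)/2 × 0.5 = 21.7
  Sum = 1690.45 µg/L·hr
IV tail: 39.8/0.332 = 119.880; AUC_iv,0→∞ = 1690.45 + 119.880 = 1810.33 µg/L·hr
Trapezoidal AUC_0→4.75 (buccal film):
  [0→1.5]: (0.0+818.3)/2 × 1.5 = 613.725
  [1.5→2.5]: (818.3+629.9)/2 × 1 = 724.1
  [2.5→2.75]: (629.9+582.9)/2 × 0.25 = 151.6
  [2.75→3.25]: (582.9+496.6)/2 × 0.5 = 269.875
  [3.25→4.75]: (496.6+303.1)/2 × 1.5 = 599.775
  Sum = 2359.075 µg/L·hr
buccal film tail: 303.1/0.332 = 912.952; AUC_ev,0→∞ = 2359.075 + 912.952 = 3272.027 µg/L·hr
F = (AUC_ev/D_ev)/(AUC_iv/D_iv) = (3272.027/800)/(1810.33/200) = 4.09003/9.05165 = 0.4519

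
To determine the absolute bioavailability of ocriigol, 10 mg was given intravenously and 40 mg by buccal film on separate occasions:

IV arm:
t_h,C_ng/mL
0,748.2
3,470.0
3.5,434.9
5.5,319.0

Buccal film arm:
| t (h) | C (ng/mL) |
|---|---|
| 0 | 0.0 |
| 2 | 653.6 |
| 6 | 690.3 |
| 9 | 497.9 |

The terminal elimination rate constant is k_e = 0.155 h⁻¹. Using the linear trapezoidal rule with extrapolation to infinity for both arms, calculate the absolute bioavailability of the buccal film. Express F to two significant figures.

Trapezoidal AUC_0→5.5 (IV):
  [0→3]: (748.2+470.0)/2 × 3 = 1827.3
  [3→3.5]: (470.0+434.9)/2 × 0.5 = 226.225
  [3.5→5.5]: (434.9+319.0)/2 × 2 = 753.9
  Sum = 2807.425 ng/mL·h
IV tail: 319.0/0.155 = 2058.065; AUC_iv,0→∞ = 2807.425 + 2058.065 = 4865.49 ng/mL·h
Trapezoidal AUC_0→9 (buccal film):
  [0→2]: (0.0+653.6)/2 × 2 = 653.6
  [2→6]: (653.6+690.3)/2 × 4 = 2687.8
  [6→9]: (690.3+497.9)/2 × 3 = 1782.3
  Sum = 5123.7 ng/mL·h
buccal film tail: 497.9/0.155 = 3212.258; AUC_ev,0→∞ = 5123.7 + 3212.258 = 8335.958 ng/mL·h
F = (AUC_ev/D_ev)/(AUC_iv/D_iv) = (8335.958/40)/(4865.49/10) = 208.39895/486.549 = 0.4283

F = 0.43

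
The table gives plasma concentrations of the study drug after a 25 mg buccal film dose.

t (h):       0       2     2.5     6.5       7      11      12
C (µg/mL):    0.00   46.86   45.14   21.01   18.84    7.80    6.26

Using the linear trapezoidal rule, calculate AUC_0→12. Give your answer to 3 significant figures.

Trapezoidal AUC_0→12:
  [0→2]: (0.00+46.86)/2 × 2 = 46.86
  [2→2.5]: (46.86+45.14)/2 × 0.5 = 23.0
  [2.5→6.5]: (45.14+21.01)/2 × 4 = 132.3
  [6.5→7]: (21.01+18.84)/2 × 0.5 = 9.9625
  [7→11]: (18.84+7.80)/2 × 4 = 53.28
  [11→12]: (7.80+6.26)/2 × 1 = 7.03
  Sum = 272.4325 µg/mL·h

AUC = 272 µg/mL·h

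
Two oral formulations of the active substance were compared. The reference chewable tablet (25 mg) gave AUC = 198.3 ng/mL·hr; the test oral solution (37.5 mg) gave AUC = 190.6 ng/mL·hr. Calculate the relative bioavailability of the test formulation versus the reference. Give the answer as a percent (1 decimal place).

F_rel = 64.1%

F_rel = (AUC_test/D_test) / (AUC_ref/D_ref)
      = (190.6/37.5) / (198.3/25)
      = 5.08267 / 7.932 = 0.6408 = 64.08%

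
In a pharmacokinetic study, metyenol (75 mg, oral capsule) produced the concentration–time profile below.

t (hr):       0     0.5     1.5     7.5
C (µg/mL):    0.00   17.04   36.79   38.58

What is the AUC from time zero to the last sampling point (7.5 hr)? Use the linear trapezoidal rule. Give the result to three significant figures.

Trapezoidal AUC_0→7.5:
  [0→0.5]: (0.00+17.04)/2 × 0.5 = 4.26
  [0.5→1.5]: (17.04+36.79)/2 × 1 = 26.915
  [1.5→7.5]: (36.79+38.58)/2 × 6 = 226.11
  Sum = 257.285 µg/mL·hr

AUC = 257 µg/mL·hr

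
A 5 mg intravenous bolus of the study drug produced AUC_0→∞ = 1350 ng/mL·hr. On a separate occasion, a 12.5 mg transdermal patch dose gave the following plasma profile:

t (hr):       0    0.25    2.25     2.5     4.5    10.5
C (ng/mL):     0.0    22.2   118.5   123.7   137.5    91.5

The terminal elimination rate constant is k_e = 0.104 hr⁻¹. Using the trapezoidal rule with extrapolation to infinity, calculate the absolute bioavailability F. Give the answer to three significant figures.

Trapezoidal AUC_0→10.5 (transdermal patch):
  [0→0.25]: (0.0+22.2)/2 × 0.25 = 2.775
  [0.25→2.25]: (22.2+118.5)/2 × 2 = 140.7
  [2.25→2.5]: (118.5+123.7)/2 × 0.25 = 30.275
  [2.5→4.5]: (123.7+137.5)/2 × 2 = 261.2
  [4.5→10.5]: (137.5+91.5)/2 × 6 = 687.0
  Sum = 1121.95 ng/mL·hr
Tail: C_last/k_e = 91.5/0.104 = 879.808
AUC_0→∞ (transdermal patch) = 1121.95 + 879.808 = 2001.758 ng/mL·hr
F = (AUC_ev/D_ev)/(AUC_iv/D_iv) = (2001.758/12.5)/(1350/5) = 160.14064/270 = 0.5931

F = 0.593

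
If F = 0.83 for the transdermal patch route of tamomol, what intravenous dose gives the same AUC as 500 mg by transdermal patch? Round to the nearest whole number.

Systemic exposure from an extravascular dose = F × D_ev, so the equivalent IV dose is F × D_ev.
D_iv = F × D_ev = 0.83 × 500 = 415 mg

D_iv = 415 mg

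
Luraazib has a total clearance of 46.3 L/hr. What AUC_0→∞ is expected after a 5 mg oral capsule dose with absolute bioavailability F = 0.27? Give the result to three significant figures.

AUC = 0.0292 mg/L·hr

AUC_0→∞ = F × Dose / CL
        = 0.27 × 5 / 46.3 = 0.0291577 mg/L·hr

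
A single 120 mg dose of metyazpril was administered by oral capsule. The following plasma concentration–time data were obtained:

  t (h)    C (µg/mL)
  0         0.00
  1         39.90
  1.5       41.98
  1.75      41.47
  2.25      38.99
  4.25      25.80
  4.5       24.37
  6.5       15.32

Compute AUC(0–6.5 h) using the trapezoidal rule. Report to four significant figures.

AUC = 181.7 µg/mL·h

Trapezoidal AUC_0→6.5:
  [0→1]: (0.00+39.90)/2 × 1 = 19.95
  [1→1.5]: (39.90+41.98)/2 × 0.5 = 20.47
  [1.5→1.75]: (41.98+41.47)/2 × 0.25 = 10.43125
  [1.75→2.25]: (41.47+38.99)/2 × 0.5 = 20.115
  [2.25→4.25]: (38.99+25.80)/2 × 2 = 64.79
  [4.25→4.5]: (25.80+24.37)/2 × 0.25 = 6.27125
  [4.5→6.5]: (24.37+15.32)/2 × 2 = 39.69
  Sum = 181.7175 µg/mL·h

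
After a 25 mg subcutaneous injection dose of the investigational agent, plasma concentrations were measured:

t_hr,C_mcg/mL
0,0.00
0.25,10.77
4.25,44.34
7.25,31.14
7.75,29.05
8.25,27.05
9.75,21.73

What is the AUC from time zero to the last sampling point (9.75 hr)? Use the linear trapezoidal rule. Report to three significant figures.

AUC = 290 mcg/mL·hr

Trapezoidal AUC_0→9.75:
  [0→0.25]: (0.00+10.77)/2 × 0.25 = 1.34625
  [0.25→4.25]: (10.77+44.34)/2 × 4 = 110.22
  [4.25→7.25]: (44.34+31.14)/2 × 3 = 113.22
  [7.25→7.75]: (31.14+29.05)/2 × 0.5 = 15.0475
  [7.75→8.25]: (29.05+27.05)/2 × 0.5 = 14.025
  [8.25→9.75]: (27.05+21.73)/2 × 1.5 = 36.585
  Sum = 290.44375 mcg/mL·hr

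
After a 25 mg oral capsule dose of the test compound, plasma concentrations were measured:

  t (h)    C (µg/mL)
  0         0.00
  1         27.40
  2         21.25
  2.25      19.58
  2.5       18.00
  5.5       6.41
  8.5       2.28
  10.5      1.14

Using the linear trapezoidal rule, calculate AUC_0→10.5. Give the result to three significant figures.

AUC = 101 µg/mL·h

Trapezoidal AUC_0→10.5:
  [0→1]: (0.00+27.40)/2 × 1 = 13.7
  [1→2]: (27.40+21.25)/2 × 1 = 24.325
  [2→2.25]: (21.25+19.58)/2 × 0.25 = 5.10375
  [2.25→2.5]: (19.58+18.00)/2 × 0.25 = 4.6975
  [2.5→5.5]: (18.00+6.41)/2 × 3 = 36.615
  [5.5→8.5]: (6.41+2.28)/2 × 3 = 13.035
  [8.5→10.5]: (2.28+1.14)/2 × 2 = 3.42
  Sum = 100.89625 µg/mL·h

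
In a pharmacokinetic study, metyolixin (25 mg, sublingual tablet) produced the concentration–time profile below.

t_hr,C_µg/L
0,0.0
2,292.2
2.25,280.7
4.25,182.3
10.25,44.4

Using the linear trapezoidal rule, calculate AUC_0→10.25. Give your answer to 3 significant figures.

AUC = 1510 µg/L·hr

Trapezoidal AUC_0→10.25:
  [0→2]: (0.0+292.2)/2 × 2 = 292.2
  [2→2.25]: (292.2+280.7)/2 × 0.25 = 71.6125
  [2.25→4.25]: (280.7+182.3)/2 × 2 = 463.0
  [4.25→10.25]: (182.3+44.4)/2 × 6 = 680.1
  Sum = 1506.9125 µg/L·hr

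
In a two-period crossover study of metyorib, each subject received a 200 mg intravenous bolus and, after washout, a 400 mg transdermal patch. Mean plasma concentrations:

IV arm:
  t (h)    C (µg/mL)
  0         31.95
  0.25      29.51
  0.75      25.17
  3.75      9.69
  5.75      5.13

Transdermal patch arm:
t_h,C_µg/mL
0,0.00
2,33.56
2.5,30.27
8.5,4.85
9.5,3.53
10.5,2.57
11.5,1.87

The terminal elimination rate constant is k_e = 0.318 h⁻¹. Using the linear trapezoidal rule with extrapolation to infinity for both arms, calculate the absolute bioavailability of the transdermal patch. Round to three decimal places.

F = 0.814

Trapezoidal AUC_0→5.75 (IV):
  [0→0.25]: (31.95+29.51)/2 × 0.25 = 7.6825
  [0.25→0.75]: (29.51+25.17)/2 × 0.5 = 13.67
  [0.75→3.75]: (25.17+9.69)/2 × 3 = 52.29
  [3.75→5.75]: (9.69+5.13)/2 × 2 = 14.82
  Sum = 88.4625 µg/mL·h
IV tail: 5.13/0.318 = 16.132; AUC_iv,0→∞ = 88.4625 + 16.132 = 104.5945 µg/mL·h
Trapezoidal AUC_0→11.5 (transdermal patch):
  [0→2]: (0.00+33.56)/2 × 2 = 33.56
  [2→2.5]: (33.56+30.27)/2 × 0.5 = 15.9575
  [2.5→8.5]: (30.27+4.85)/2 × 6 = 105.36
  [8.5→9.5]: (4.85+3.53)/2 × 1 = 4.19
  [9.5→10.5]: (3.53+2.57)/2 × 1 = 3.05
  [10.5→11.5]: (2.57+1.87)/2 × 1 = 2.22
  Sum = 164.3375 µg/mL·h
transdermal patch tail: 1.87/0.318 = 5.881; AUC_ev,0→∞ = 164.3375 + 5.881 = 170.2185 µg/mL·h
F = (AUC_ev/D_ev)/(AUC_iv/D_iv) = (170.2185/400)/(104.5945/200) = 0.42554625/0.5229725 = 0.8137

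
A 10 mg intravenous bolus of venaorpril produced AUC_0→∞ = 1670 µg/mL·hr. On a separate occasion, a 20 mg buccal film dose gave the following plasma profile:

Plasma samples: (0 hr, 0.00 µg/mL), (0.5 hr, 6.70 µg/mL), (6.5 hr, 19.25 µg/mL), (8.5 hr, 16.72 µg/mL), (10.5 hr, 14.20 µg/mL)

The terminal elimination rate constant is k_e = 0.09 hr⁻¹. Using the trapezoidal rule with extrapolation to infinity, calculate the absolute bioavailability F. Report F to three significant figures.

F = 0.0911

Trapezoidal AUC_0→10.5 (buccal film):
  [0→0.5]: (0.00+6.70)/2 × 0.5 = 1.675
  [0.5→6.5]: (6.70+19.25)/2 × 6 = 77.85
  [6.5→8.5]: (19.25+16.72)/2 × 2 = 35.97
  [8.5→10.5]: (16.72+14.20)/2 × 2 = 30.92
  Sum = 146.415 µg/mL·hr
Tail: C_last/k_e = 14.20/0.09 = 157.778
AUC_0→∞ (buccal film) = 146.415 + 157.778 = 304.193 µg/mL·hr
F = (AUC_ev/D_ev)/(AUC_iv/D_iv) = (304.193/20)/(1670/10) = 15.20965/167 = 0.0911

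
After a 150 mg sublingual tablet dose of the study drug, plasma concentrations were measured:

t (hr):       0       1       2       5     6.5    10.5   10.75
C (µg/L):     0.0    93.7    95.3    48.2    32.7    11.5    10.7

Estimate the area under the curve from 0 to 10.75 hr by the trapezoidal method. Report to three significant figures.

AUC = 508 µg/L·hr

Trapezoidal AUC_0→10.75:
  [0→1]: (0.0+93.7)/2 × 1 = 46.85
  [1→2]: (93.7+95.3)/2 × 1 = 94.5
  [2→5]: (95.3+48.2)/2 × 3 = 215.25
  [5→6.5]: (48.2+32.7)/2 × 1.5 = 60.675
  [6.5→10.5]: (32.7+11.5)/2 × 4 = 88.4
  [10.5→10.75]: (11.5+10.7)/2 × 0.25 = 2.775
  Sum = 508.45 µg/L·hr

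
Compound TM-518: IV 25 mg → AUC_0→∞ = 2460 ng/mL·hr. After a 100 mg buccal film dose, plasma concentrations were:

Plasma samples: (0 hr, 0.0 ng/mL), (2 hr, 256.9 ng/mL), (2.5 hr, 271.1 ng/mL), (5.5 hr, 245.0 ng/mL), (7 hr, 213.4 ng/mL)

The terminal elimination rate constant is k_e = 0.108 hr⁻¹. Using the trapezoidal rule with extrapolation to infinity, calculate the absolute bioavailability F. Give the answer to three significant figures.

Trapezoidal AUC_0→7 (buccal film):
  [0→2]: (0.0+256.9)/2 × 2 = 256.9
  [2→2.5]: (256.9+271.1)/2 × 0.5 = 132.0
  [2.5→5.5]: (271.1+245.0)/2 × 3 = 774.15
  [5.5→7]: (245.0+213.4)/2 × 1.5 = 343.8
  Sum = 1506.85 ng/mL·hr
Tail: C_last/k_e = 213.4/0.108 = 1975.926
AUC_0→∞ (buccal film) = 1506.85 + 1975.926 = 3482.776 ng/mL·hr
F = (AUC_ev/D_ev)/(AUC_iv/D_iv) = (3482.776/100)/(2460/25) = 34.82776/98.4 = 0.3539

F = 0.354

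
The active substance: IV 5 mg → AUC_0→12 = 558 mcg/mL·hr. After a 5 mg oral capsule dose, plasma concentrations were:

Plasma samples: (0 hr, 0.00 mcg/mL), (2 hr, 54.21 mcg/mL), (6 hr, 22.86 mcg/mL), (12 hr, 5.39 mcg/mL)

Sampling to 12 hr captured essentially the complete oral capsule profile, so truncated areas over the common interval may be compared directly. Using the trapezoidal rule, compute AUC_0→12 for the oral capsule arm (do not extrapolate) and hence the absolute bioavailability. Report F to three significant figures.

F = 0.525

Trapezoidal AUC_0→12 (oral capsule):
  [0→2]: (0.00+54.21)/2 × 2 = 54.21
  [2→6]: (54.21+22.86)/2 × 4 = 154.14
  [6→12]: (22.86+5.39)/2 × 6 = 84.75
  Sum = 293.1 mcg/mL·hr
F = (AUC_ev/D_ev)/(AUC_iv/D_iv) = (293.1/5)/(558/5) = 58.62/111.6 = 0.5253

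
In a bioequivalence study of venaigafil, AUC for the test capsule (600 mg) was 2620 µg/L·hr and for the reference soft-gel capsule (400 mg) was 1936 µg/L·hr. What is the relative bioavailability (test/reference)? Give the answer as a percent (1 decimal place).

F_rel = 90.2%

F_rel = (AUC_test/D_test) / (AUC_ref/D_ref)
      = (2620/600) / (1936/400)
      = 4.36667 / 4.84 = 0.9022 = 90.22%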